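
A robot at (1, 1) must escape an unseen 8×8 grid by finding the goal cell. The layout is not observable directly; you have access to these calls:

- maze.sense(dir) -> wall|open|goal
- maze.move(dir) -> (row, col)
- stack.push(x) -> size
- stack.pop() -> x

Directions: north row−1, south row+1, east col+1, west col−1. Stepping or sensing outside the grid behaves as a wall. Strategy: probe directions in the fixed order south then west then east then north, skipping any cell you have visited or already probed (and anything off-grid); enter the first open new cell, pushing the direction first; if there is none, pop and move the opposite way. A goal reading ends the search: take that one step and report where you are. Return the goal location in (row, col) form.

$ maze.sense dir=south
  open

$ stack.push x=south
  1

$ maze.move dir=south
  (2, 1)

$ maze.sense dir=south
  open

$ stack.push x=south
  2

$ maze.move dir=south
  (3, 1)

$ maze.sense dir=south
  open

$ stack.push x=south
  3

$ maze.move dir=south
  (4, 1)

$ maze.sense dir=south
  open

$ stack.push x=south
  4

$ maze.move dir=south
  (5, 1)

$ maze.sense dir=south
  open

$ stack.push x=south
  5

$ maze.move dir=south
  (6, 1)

$ maze.sense dir=south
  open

$ stack.push x=south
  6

$ maze.move dir=south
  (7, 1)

$ maze.sense dir=west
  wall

$ maze.sense dir=east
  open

$ stack.push x=east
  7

$ maze.move dir=east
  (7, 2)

$ maze.sense dir=east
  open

$ stack.push x=east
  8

$ maze.move dir=east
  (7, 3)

$ maze.sense dir=east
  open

$ stack.push x=east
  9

$ maze.move dir=east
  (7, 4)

$ maze.sense dir=east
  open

$ stack.push x=east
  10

$ maze.move dir=east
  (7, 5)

$ maze.sense dir=east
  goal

$ maze.move dir=east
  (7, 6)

Answer: (7, 6)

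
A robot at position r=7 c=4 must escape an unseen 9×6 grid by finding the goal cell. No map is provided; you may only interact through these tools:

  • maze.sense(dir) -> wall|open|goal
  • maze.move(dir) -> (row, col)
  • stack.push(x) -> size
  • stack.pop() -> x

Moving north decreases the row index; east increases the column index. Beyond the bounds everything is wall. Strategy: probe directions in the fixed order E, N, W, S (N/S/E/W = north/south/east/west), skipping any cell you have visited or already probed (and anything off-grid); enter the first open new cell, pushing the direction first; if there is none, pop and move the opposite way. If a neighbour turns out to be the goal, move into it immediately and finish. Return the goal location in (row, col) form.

I invoke maze.sense passing dir→east, yielding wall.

I try maze.sense passing dir→north, : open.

I use stack.push passing x→north, → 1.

Next I call maze.move passing dir→north, which returns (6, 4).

I try maze.sense passing dir→east, and see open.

Now I run stack.push passing x→east, which returns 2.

Calling maze.move passing dir→east, and see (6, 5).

I invoke maze.sense passing dir→north, and see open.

I call stack.push passing x→north, : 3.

Invoking maze.move passing dir→north, — result: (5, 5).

I run maze.sense passing dir→north, — result: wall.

Now I run maze.sense passing dir→west, giving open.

Now I run stack.push passing x→west, : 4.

Calling maze.move passing dir→west, giving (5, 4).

Next I call maze.sense passing dir→north, — result: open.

Invoking stack.push passing x→north, and get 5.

Then maze.move passing dir→north, and see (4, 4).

I call maze.sense passing dir→north, → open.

I call stack.push passing x→north, : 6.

Invoking maze.move passing dir→north, which returns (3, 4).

Next I call maze.sense passing dir→east, giving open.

I invoke stack.push passing x→east, which returns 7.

I try maze.move passing dir→east, → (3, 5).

I use maze.sense passing dir→north, and see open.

I run stack.push passing x→north, and get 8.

I use maze.move passing dir→north, giving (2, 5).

Next I call maze.sense passing dir→north, and get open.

Next I call stack.push passing x→north, → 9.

I run maze.move passing dir→north, which returns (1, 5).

Using maze.sense passing dir→north, and get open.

I try stack.push passing x→north, and observe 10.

I try maze.move passing dir→north, and see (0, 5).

I try maze.sense passing dir→west, yielding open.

Invoking stack.push passing x→west, and get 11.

I run maze.move passing dir→west, and observe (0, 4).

Then maze.sense passing dir→west, — result: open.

Next I call stack.push passing x→west, : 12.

I try maze.move passing dir→west, and get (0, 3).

Now I run maze.sense passing dir→west, yielding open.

I run stack.push passing x→west, and observe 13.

Now I run maze.move passing dir→west, — result: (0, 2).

Using maze.sense passing dir→west, → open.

I run stack.push passing x→west, which returns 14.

I invoke maze.move passing dir→west, which returns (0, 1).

Invoking maze.sense passing dir→west, — result: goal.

Then maze.move passing dir→west, — result: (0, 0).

Answer: (0, 0)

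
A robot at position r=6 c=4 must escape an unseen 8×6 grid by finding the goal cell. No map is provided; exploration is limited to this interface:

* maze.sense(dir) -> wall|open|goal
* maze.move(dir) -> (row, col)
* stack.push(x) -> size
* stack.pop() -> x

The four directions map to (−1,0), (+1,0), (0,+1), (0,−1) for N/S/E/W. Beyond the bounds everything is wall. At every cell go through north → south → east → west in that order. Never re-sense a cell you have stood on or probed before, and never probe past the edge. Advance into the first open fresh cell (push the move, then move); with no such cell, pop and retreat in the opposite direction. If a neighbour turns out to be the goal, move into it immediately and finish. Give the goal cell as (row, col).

% 1. maze.sense(dir='north') => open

% 2. stack.push(x='north') => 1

% 3. maze.move(dir='north') => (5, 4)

% 4. maze.sense(dir='north') => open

% 5. stack.push(x='north') => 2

% 6. maze.move(dir='north') => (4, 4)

% 7. maze.sense(dir='north') => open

% 8. stack.push(x='north') => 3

% 9. maze.move(dir='north') => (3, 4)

% 10. maze.sense(dir='north') => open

% 11. stack.push(x='north') => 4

% 12. maze.move(dir='north') => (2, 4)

% 13. maze.sense(dir='north') => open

% 14. stack.push(x='north') => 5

% 15. maze.move(dir='north') => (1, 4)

% 16. maze.sense(dir='north') => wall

% 17. maze.sense(dir='east') => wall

% 18. maze.sense(dir='west') => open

% 19. stack.push(x='west') => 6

% 20. maze.move(dir='west') => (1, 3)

% 21. maze.sense(dir='north') => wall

% 22. maze.sense(dir='south') => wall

% 23. maze.sense(dir='west') => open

% 24. stack.push(x='west') => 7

% 25. maze.move(dir='west') => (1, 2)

% 26. maze.sense(dir='north') => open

% 27. stack.push(x='north') => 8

% 28. maze.move(dir='north') => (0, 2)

% 29. maze.sense(dir='west') => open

% 30. stack.push(x='west') => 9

% 31. maze.move(dir='west') => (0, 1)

% 32. maze.sense(dir='south') => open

% 33. stack.push(x='south') => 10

% 34. maze.move(dir='south') => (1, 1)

% 35. maze.sense(dir='south') => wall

% 36. maze.sense(dir='west') => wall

% 37. stack.pop() => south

% 38. maze.move(dir='north') => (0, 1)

% 39. maze.sense(dir='west') => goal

% 40. maze.move(dir='west') => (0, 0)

Answer: (0, 0)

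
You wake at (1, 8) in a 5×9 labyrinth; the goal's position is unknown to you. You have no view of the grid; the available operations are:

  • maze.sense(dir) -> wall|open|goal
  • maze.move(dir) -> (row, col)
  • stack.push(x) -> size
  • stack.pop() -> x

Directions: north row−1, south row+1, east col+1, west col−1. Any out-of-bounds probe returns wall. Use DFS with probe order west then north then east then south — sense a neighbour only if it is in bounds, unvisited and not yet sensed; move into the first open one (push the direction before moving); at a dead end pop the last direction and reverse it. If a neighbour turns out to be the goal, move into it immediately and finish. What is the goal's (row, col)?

;; 1. maze.sense(dir='west') => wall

;; 2. maze.sense(dir='north') => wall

;; 3. maze.sense(dir='south') => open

;; 4. stack.push(x='south') => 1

;; 5. maze.move(dir='south') => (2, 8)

;; 6. maze.sense(dir='west') => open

;; 7. stack.push(x='west') => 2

;; 8. maze.move(dir='west') => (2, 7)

;; 9. maze.sense(dir='west') => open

;; 10. stack.push(x='west') => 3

;; 11. maze.move(dir='west') => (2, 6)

;; 12. maze.sense(dir='west') => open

;; 13. stack.push(x='west') => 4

;; 14. maze.move(dir='west') => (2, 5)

;; 15. maze.sense(dir='west') => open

;; 16. stack.push(x='west') => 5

;; 17. maze.move(dir='west') => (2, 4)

;; 18. maze.sense(dir='west') => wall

;; 19. maze.sense(dir='north') => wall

;; 20. maze.sense(dir='south') => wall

;; 21. stack.pop() => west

;; 22. maze.move(dir='east') => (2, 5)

;; 23. maze.sense(dir='north') => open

;; 24. stack.push(x='north') => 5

;; 25. maze.move(dir='north') => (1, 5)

;; 26. maze.sense(dir='north') => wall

;; 27. maze.sense(dir='east') => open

;; 28. stack.push(x='east') => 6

;; 29. maze.move(dir='east') => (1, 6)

;; 30. maze.sense(dir='north') => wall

;; 31. stack.pop() => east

;; 32. maze.move(dir='west') => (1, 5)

;; 33. stack.pop() => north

;; 34. maze.move(dir='south') => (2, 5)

;; 35. maze.sense(dir='south') => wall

;; 36. stack.pop() => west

;; 37. maze.move(dir='east') => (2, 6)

;; 38. maze.sense(dir='south') => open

;; 39. stack.push(x='south') => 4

;; 40. maze.move(dir='south') => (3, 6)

;; 41. maze.sense(dir='east') => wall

;; 42. maze.sense(dir='south') => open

;; 43. stack.push(x='south') => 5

;; 44. maze.move(dir='south') => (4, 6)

;; 45. maze.sense(dir='west') => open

;; 46. stack.push(x='west') => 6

;; 47. maze.move(dir='west') => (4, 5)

;; 48. maze.sense(dir='west') => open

;; 49. stack.push(x='west') => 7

;; 50. maze.move(dir='west') => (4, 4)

;; 51. maze.sense(dir='west') => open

;; 52. stack.push(x='west') => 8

;; 53. maze.move(dir='west') => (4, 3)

;; 54. maze.sense(dir='west') => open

;; 55. stack.push(x='west') => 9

;; 56. maze.move(dir='west') => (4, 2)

;; 57. maze.sense(dir='west') => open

;; 58. stack.push(x='west') => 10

;; 59. maze.move(dir='west') => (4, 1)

;; 60. maze.sense(dir='west') => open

;; 61. stack.push(x='west') => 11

;; 62. maze.move(dir='west') => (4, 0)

;; 63. maze.sense(dir='north') => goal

;; 64. maze.move(dir='north') => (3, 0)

Answer: (3, 0)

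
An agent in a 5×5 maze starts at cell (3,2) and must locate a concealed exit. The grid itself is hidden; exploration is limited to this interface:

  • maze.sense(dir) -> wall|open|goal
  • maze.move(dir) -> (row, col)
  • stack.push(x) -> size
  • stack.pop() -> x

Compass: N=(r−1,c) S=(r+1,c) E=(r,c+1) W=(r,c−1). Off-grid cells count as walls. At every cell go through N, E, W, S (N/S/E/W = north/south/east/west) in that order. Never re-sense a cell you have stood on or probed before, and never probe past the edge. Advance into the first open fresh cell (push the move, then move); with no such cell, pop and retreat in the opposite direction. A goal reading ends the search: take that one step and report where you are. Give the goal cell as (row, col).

;; 1. maze.sense(dir→north) -> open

;; 2. stack.push(x→north) -> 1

;; 3. maze.move(dir→north) -> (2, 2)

;; 4. maze.sense(dir→north) -> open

;; 5. stack.push(x→north) -> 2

;; 6. maze.move(dir→north) -> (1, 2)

;; 7. maze.sense(dir→north) -> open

;; 8. stack.push(x→north) -> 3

;; 9. maze.move(dir→north) -> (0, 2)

;; 10. maze.sense(dir→east) -> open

;; 11. stack.push(x→east) -> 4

;; 12. maze.move(dir→east) -> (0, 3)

;; 13. maze.sense(dir→east) -> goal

;; 14. maze.move(dir→east) -> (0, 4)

Answer: (0, 4)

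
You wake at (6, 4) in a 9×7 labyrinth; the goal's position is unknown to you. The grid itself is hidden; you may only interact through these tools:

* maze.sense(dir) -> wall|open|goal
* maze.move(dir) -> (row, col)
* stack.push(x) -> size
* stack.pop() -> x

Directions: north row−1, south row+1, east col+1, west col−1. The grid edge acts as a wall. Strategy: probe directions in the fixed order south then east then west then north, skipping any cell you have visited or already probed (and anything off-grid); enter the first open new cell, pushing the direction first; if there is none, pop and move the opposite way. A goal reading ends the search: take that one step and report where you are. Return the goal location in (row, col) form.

Act: sense[dir='south']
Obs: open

Act: push[x='south']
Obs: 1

Act: move[dir='south']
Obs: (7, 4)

Act: sense[dir='south']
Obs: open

Act: push[x='south']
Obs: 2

Act: move[dir='south']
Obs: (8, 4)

Act: sense[dir='east']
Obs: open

Act: push[x='east']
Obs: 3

Act: move[dir='east']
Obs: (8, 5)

Act: sense[dir='east']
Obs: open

Act: push[x='east']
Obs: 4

Act: move[dir='east']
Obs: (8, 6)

Act: sense[dir='north']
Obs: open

Act: push[x='north']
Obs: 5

Act: move[dir='north']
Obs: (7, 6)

Act: sense[dir='west']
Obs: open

Act: push[x='west']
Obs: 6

Act: move[dir='west']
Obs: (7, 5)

Act: sense[dir='north']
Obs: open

Act: push[x='north']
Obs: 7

Act: move[dir='north']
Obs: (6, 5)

Act: sense[dir='east']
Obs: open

Act: push[x='east']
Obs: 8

Act: move[dir='east']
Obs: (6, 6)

Act: sense[dir='north']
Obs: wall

Act: pop[]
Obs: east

Act: move[dir='west']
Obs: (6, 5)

Act: sense[dir='north']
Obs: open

Act: push[x='north']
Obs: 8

Act: move[dir='north']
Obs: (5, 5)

Act: sense[dir='west']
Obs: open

Act: push[x='west']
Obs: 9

Act: move[dir='west']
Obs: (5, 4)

Act: sense[dir='west']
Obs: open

Act: push[x='west']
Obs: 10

Act: move[dir='west']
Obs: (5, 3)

Act: sense[dir='south']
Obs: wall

Act: sense[dir='west']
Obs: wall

Act: sense[dir='north']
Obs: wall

Act: pop[]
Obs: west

Act: move[dir='east']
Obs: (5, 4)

Act: sense[dir='north']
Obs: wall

Act: pop[]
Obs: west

Act: move[dir='east']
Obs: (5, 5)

Act: sense[dir='north']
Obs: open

Act: push[x='north']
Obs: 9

Act: move[dir='north']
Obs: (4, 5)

Act: sense[dir='east']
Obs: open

Act: push[x='east']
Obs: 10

Act: move[dir='east']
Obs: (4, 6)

Act: sense[dir='north']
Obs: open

Act: push[x='north']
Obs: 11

Act: move[dir='north']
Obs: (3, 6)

Act: sense[dir='west']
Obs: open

Act: push[x='west']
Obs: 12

Act: move[dir='west']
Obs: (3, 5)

Act: sense[dir='west']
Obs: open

Act: push[x='west']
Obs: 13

Act: move[dir='west']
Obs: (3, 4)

Act: sense[dir='west']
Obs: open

Act: push[x='west']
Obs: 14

Act: move[dir='west']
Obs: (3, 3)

Act: sense[dir='west']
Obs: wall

Act: sense[dir='north']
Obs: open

Act: push[x='north']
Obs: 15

Act: move[dir='north']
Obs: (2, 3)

Act: sense[dir='east']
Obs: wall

Act: sense[dir='west']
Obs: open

Act: push[x='west']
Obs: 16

Act: move[dir='west']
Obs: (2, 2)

Act: sense[dir='west']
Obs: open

Act: push[x='west']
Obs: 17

Act: move[dir='west']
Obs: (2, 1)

Act: sense[dir='south']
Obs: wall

Act: sense[dir='west']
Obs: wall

Act: sense[dir='north']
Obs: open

Act: push[x='north']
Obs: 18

Act: move[dir='north']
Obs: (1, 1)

Act: sense[dir='east']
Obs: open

Act: push[x='east']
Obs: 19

Act: move[dir='east']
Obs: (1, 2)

Act: sense[dir='east']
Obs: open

Act: push[x='east']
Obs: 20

Act: move[dir='east']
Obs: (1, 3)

Act: sense[dir='east']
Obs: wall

Act: sense[dir='north']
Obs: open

Act: push[x='north']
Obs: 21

Act: move[dir='north']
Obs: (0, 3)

Act: sense[dir='east']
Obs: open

Act: push[x='east']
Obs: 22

Act: move[dir='east']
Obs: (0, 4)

Act: sense[dir='east']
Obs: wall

Act: pop[]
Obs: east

Act: move[dir='west']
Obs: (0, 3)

Act: sense[dir='west']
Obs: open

Act: push[x='west']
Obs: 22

Act: move[dir='west']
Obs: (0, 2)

Act: sense[dir='west']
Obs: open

Act: push[x='west']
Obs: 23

Act: move[dir='west']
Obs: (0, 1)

Act: sense[dir='west']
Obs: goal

Act: move[dir='west']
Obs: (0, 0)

Answer: (0, 0)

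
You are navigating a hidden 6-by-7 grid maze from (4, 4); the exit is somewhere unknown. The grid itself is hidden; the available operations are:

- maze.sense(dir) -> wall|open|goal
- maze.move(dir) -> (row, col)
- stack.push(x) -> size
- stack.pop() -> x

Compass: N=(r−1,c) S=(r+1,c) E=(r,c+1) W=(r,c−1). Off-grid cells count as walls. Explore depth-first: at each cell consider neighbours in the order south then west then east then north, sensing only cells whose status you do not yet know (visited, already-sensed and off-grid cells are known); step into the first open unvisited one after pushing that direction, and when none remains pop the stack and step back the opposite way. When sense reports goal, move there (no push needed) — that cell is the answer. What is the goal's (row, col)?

·→ maze.sense(south)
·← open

·→ stack.push(south)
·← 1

·→ maze.move(south)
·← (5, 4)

·→ maze.sense(west)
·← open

·→ stack.push(west)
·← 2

·→ maze.move(west)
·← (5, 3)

·→ maze.sense(west)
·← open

·→ stack.push(west)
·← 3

·→ maze.move(west)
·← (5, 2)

·→ maze.sense(west)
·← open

·→ stack.push(west)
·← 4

·→ maze.move(west)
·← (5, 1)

·→ maze.sense(west)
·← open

·→ stack.push(west)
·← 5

·→ maze.move(west)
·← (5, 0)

·→ maze.sense(north)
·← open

·→ stack.push(north)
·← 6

·→ maze.move(north)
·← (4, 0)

·→ maze.sense(east)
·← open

·→ stack.push(east)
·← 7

·→ maze.move(east)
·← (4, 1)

·→ maze.sense(east)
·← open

·→ stack.push(east)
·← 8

·→ maze.move(east)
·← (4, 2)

·→ maze.sense(east)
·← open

·→ stack.push(east)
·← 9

·→ maze.move(east)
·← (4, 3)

·→ maze.sense(north)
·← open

·→ stack.push(north)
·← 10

·→ maze.move(north)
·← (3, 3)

·→ maze.sense(west)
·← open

·→ stack.push(west)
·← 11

·→ maze.move(west)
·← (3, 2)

·→ maze.sense(west)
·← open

·→ stack.push(west)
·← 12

·→ maze.move(west)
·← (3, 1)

·→ maze.sense(west)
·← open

·→ stack.push(west)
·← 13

·→ maze.move(west)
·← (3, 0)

·→ maze.sense(north)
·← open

·→ stack.push(north)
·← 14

·→ maze.move(north)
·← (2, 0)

·→ maze.sense(east)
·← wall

·→ maze.sense(north)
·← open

·→ stack.push(north)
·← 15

·→ maze.move(north)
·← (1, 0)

·→ maze.sense(east)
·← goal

·→ maze.move(east)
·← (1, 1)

Answer: (1, 1)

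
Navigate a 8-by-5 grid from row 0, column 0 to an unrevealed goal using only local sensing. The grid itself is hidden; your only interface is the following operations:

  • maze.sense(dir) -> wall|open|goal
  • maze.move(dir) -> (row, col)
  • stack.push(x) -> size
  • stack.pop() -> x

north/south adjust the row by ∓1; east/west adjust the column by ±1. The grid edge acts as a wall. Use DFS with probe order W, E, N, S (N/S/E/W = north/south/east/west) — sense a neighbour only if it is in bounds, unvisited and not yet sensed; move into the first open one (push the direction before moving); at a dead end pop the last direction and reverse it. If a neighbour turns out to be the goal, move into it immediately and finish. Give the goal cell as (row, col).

·→ maze.sense(dir='east')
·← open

·→ stack.push(x='east')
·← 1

·→ maze.move(dir='east')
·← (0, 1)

·→ maze.sense(dir='east')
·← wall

·→ maze.sense(dir='south')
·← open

·→ stack.push(x='south')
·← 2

·→ maze.move(dir='south')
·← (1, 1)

·→ maze.sense(dir='west')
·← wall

·→ maze.sense(dir='east')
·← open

·→ stack.push(x='east')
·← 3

·→ maze.move(dir='east')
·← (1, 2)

·→ maze.sense(dir='east')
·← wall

·→ maze.sense(dir='south')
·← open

·→ stack.push(x='south')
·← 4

·→ maze.move(dir='south')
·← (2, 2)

·→ maze.sense(dir='west')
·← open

·→ stack.push(x='west')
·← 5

·→ maze.move(dir='west')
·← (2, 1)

·→ maze.sense(dir='west')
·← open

·→ stack.push(x='west')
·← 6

·→ maze.move(dir='west')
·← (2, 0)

·→ maze.sense(dir='south')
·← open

·→ stack.push(x='south')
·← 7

·→ maze.move(dir='south')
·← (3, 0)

·→ maze.sense(dir='east')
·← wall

·→ maze.sense(dir='south')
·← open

·→ stack.push(x='south')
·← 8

·→ maze.move(dir='south')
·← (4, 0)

·→ maze.sense(dir='east')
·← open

·→ stack.push(x='east')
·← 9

·→ maze.move(dir='east')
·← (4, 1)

·→ maze.sense(dir='east')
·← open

·→ stack.push(x='east')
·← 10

·→ maze.move(dir='east')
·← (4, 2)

·→ maze.sense(dir='east')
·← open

·→ stack.push(x='east')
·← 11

·→ maze.move(dir='east')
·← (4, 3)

·→ maze.sense(dir='east')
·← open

·→ stack.push(x='east')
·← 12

·→ maze.move(dir='east')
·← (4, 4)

·→ maze.sense(dir='north')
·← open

·→ stack.push(x='north')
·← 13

·→ maze.move(dir='north')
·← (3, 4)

·→ maze.sense(dir='west')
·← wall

·→ maze.sense(dir='north')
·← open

·→ stack.push(x='north')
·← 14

·→ maze.move(dir='north')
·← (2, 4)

·→ maze.sense(dir='west')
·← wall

·→ maze.sense(dir='north')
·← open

·→ stack.push(x='north')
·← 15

·→ maze.move(dir='north')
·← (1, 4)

·→ maze.sense(dir='north')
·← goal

·→ maze.move(dir='north')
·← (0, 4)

Answer: (0, 4)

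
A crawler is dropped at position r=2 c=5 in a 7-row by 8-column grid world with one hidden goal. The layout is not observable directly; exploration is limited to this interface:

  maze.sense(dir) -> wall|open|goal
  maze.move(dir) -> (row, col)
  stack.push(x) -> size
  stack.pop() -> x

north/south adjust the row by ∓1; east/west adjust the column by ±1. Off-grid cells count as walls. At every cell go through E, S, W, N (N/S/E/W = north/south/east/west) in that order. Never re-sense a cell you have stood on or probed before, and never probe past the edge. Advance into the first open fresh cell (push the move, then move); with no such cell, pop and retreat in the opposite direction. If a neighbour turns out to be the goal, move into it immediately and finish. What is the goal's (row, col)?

Step: maze.sense[dir=east]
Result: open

Step: stack.push[x=east]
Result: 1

Step: maze.move[dir=east]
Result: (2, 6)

Step: maze.sense[dir=east]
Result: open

Step: stack.push[x=east]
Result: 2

Step: maze.move[dir=east]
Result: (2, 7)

Step: maze.sense[dir=south]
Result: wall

Step: maze.sense[dir=north]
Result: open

Step: stack.push[x=north]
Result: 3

Step: maze.move[dir=north]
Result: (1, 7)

Step: maze.sense[dir=west]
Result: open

Step: stack.push[x=west]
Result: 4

Step: maze.move[dir=west]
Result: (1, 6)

Step: maze.sense[dir=west]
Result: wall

Step: maze.sense[dir=north]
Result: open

Step: stack.push[x=north]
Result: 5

Step: maze.move[dir=north]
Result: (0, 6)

Step: maze.sense[dir=east]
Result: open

Step: stack.push[x=east]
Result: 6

Step: maze.move[dir=east]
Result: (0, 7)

Step: stack.pop[]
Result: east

Step: maze.move[dir=west]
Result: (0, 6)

Step: maze.sense[dir=west]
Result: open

Step: stack.push[x=west]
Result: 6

Step: maze.move[dir=west]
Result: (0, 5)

Step: maze.sense[dir=west]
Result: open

Step: stack.push[x=west]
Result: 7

Step: maze.move[dir=west]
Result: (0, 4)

Step: maze.sense[dir=south]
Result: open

Step: stack.push[x=south]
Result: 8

Step: maze.move[dir=south]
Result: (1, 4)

Step: maze.sense[dir=south]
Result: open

Step: stack.push[x=south]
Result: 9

Step: maze.move[dir=south]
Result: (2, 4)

Step: maze.sense[dir=south]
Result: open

Step: stack.push[x=south]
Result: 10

Step: maze.move[dir=south]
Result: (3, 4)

Step: maze.sense[dir=east]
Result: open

Step: stack.push[x=east]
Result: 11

Step: maze.move[dir=east]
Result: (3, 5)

Step: maze.sense[dir=east]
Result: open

Step: stack.push[x=east]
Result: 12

Step: maze.move[dir=east]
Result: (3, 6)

Step: maze.sense[dir=south]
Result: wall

Step: stack.pop[]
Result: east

Step: maze.move[dir=west]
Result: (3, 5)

Step: maze.sense[dir=south]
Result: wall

Step: stack.pop[]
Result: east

Step: maze.move[dir=west]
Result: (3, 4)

Step: maze.sense[dir=south]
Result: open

Step: stack.push[x=south]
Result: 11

Step: maze.move[dir=south]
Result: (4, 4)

Step: maze.sense[dir=south]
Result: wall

Step: maze.sense[dir=west]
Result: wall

Step: stack.pop[]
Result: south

Step: maze.move[dir=north]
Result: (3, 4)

Step: maze.sense[dir=west]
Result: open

Step: stack.push[x=west]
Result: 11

Step: maze.move[dir=west]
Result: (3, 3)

Step: maze.sense[dir=west]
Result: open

Step: stack.push[x=west]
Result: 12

Step: maze.move[dir=west]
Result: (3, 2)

Step: maze.sense[dir=south]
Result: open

Step: stack.push[x=south]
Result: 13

Step: maze.move[dir=south]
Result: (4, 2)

Step: maze.sense[dir=south]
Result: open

Step: stack.push[x=south]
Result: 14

Step: maze.move[dir=south]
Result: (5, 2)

Step: maze.sense[dir=east]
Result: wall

Step: maze.sense[dir=south]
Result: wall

Step: maze.sense[dir=west]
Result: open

Step: stack.push[x=west]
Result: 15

Step: maze.move[dir=west]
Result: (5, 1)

Step: maze.sense[dir=south]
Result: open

Step: stack.push[x=south]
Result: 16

Step: maze.move[dir=south]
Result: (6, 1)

Step: maze.sense[dir=west]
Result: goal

Step: maze.move[dir=west]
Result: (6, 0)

Answer: (6, 0)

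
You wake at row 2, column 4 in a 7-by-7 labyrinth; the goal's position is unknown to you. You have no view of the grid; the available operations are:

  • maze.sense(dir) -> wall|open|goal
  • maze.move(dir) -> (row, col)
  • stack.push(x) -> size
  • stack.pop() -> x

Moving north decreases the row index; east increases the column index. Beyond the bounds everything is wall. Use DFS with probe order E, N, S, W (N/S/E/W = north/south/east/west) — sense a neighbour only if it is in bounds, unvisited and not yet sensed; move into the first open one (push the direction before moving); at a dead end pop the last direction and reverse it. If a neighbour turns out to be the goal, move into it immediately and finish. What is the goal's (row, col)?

[in] maze.sense east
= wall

[in] maze.sense north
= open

[in] stack.push north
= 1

[in] maze.move north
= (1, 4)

[in] maze.sense east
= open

[in] stack.push east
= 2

[in] maze.move east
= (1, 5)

[in] maze.sense east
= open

[in] stack.push east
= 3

[in] maze.move east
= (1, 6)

[in] maze.sense north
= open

[in] stack.push north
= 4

[in] maze.move north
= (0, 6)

[in] maze.sense west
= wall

[in] stack.pop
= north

[in] maze.move south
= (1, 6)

[in] maze.sense south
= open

[in] stack.push south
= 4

[in] maze.move south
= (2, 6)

[in] maze.sense south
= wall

[in] stack.pop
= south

[in] maze.move north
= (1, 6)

[in] stack.pop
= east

[in] maze.move west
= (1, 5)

[in] stack.pop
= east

[in] maze.move west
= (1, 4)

[in] maze.sense north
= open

[in] stack.push north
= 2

[in] maze.move north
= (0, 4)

[in] maze.sense west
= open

[in] stack.push west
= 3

[in] maze.move west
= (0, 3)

[in] maze.sense south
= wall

[in] maze.sense west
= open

[in] stack.push west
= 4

[in] maze.move west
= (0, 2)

[in] maze.sense south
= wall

[in] maze.sense west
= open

[in] stack.push west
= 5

[in] maze.move west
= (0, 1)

[in] maze.sense south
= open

[in] stack.push south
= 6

[in] maze.move south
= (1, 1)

[in] maze.sense south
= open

[in] stack.push south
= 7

[in] maze.move south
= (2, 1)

[in] maze.sense east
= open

[in] stack.push east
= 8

[in] maze.move east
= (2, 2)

[in] maze.sense east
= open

[in] stack.push east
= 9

[in] maze.move east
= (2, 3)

[in] maze.sense south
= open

[in] stack.push south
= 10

[in] maze.move south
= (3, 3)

[in] maze.sense east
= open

[in] stack.push east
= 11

[in] maze.move east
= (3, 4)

[in] maze.sense east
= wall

[in] maze.sense south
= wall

[in] stack.pop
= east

[in] maze.move west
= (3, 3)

[in] maze.sense south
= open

[in] stack.push south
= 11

[in] maze.move south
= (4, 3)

[in] maze.sense south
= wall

[in] maze.sense west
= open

[in] stack.push west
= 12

[in] maze.move west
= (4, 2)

[in] maze.sense north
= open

[in] stack.push north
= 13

[in] maze.move north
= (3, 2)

[in] maze.sense west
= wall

[in] stack.pop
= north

[in] maze.move south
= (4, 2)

[in] maze.sense south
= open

[in] stack.push south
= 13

[in] maze.move south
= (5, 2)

[in] maze.sense south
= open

[in] stack.push south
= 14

[in] maze.move south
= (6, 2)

[in] maze.sense east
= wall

[in] maze.sense west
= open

[in] stack.push west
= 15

[in] maze.move west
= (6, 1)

[in] maze.sense north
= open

[in] stack.push north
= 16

[in] maze.move north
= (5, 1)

[in] maze.sense north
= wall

[in] maze.sense west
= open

[in] stack.push west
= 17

[in] maze.move west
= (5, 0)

[in] maze.sense north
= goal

[in] maze.move north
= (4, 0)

Answer: (4, 0)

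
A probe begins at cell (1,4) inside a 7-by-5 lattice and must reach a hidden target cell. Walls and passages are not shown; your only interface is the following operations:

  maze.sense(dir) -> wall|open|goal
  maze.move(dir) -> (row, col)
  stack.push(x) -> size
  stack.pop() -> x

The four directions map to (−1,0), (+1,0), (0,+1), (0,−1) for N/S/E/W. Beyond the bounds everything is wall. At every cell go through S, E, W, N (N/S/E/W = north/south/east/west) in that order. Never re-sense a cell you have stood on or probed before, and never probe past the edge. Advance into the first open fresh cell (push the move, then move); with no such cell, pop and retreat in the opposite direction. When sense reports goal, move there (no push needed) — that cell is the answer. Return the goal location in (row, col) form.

==> maze.sense(south)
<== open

==> stack.push(south)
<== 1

==> maze.move(south)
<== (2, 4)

==> maze.sense(south)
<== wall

==> maze.sense(west)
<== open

==> stack.push(west)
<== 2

==> maze.move(west)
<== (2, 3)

==> maze.sense(south)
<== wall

==> maze.sense(west)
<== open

==> stack.push(west)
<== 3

==> maze.move(west)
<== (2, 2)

==> maze.sense(south)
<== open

==> stack.push(south)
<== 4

==> maze.move(south)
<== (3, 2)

==> maze.sense(south)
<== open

==> stack.push(south)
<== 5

==> maze.move(south)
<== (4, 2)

==> maze.sense(south)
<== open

==> stack.push(south)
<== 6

==> maze.move(south)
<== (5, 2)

==> maze.sense(south)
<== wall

==> maze.sense(east)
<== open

==> stack.push(east)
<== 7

==> maze.move(east)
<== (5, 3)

==> maze.sense(south)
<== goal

==> maze.move(south)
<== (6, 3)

Answer: (6, 3)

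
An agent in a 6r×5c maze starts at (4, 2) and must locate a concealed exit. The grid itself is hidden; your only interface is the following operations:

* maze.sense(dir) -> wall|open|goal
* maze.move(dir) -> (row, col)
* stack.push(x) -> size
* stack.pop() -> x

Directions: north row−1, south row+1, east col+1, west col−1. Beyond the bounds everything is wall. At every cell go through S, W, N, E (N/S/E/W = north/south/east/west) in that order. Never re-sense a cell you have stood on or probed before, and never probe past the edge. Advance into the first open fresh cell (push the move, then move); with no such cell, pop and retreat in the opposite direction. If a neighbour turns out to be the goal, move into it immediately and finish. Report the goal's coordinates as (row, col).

I run maze.sense(dir=south), and see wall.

I use maze.sense(dir=west), and get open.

I invoke stack.push(x=west), and see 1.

Calling maze.move(dir=west), giving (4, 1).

Calling maze.sense(dir=south), which returns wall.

Next I call maze.sense(dir=west), — result: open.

I use stack.push(x=west), which returns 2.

Using maze.move(dir=west), giving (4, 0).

I try maze.sense(dir=south), yielding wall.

I try maze.sense(dir=north), and get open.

Invoking stack.push(x=north), and get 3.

Now I run maze.move(dir=north), which returns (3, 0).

I call maze.sense(dir=north), : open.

I use stack.push(x=north), and observe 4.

I invoke maze.move(dir=north), and see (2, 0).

I run maze.sense(dir=north), which returns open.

I try stack.push(x=north), and see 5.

Using maze.move(dir=north), and get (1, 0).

I run maze.sense(dir=north), — result: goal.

Calling maze.move(dir=north), — result: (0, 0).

Answer: (0, 0)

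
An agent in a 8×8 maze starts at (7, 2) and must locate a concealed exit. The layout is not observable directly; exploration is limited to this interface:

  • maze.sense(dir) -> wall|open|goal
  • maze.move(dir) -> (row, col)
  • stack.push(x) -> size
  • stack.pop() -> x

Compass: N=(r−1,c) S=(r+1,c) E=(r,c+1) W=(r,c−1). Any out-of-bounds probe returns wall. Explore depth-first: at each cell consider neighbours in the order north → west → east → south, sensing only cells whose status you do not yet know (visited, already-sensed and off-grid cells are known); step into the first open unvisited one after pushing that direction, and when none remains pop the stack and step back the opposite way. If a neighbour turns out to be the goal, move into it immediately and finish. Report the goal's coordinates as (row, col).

% sense north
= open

% push north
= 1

% move north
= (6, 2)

% sense north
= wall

% sense west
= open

% push west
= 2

% move west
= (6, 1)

% sense north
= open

% push north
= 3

% move north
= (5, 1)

% sense north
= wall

% sense west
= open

% push west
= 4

% move west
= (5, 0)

% sense north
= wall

% sense south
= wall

% pop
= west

% move east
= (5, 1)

% pop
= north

% move south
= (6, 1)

% sense south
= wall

% pop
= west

% move east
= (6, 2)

% sense east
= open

% push east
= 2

% move east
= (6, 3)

% sense north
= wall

% sense east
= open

% push east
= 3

% move east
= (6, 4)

% sense north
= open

% push north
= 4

% move north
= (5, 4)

% sense north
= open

% push north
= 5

% move north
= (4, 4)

% sense north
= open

% push north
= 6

% move north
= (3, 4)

% sense north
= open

% push north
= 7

% move north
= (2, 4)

% sense north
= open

% push north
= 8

% move north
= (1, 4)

% sense north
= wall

% sense west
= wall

% sense east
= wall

% pop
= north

% move south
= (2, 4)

% sense west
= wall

% sense east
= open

% push east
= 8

% move east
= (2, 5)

% sense east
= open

% push east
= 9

% move east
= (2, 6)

% sense north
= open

% push north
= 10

% move north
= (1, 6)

% sense north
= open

% push north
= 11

% move north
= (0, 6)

% sense west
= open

% push west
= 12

% move west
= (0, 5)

% pop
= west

% move east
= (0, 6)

% sense east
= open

% push east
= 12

% move east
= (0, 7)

% sense south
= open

% push south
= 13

% move south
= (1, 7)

% sense south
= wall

% pop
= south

% move north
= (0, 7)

% pop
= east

% move west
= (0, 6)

% pop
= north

% move south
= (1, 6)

% pop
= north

% move south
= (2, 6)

% sense south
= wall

% pop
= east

% move west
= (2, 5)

% sense south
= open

% push south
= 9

% move south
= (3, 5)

% sense south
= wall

% pop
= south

% move north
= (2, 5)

% pop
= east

% move west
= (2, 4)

% pop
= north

% move south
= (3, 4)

% sense west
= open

% push west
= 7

% move west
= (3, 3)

% sense west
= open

% push west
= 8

% move west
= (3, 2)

% sense north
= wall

% sense west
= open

% push west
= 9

% move west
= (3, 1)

% sense north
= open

% push north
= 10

% move north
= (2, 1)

% sense north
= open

% push north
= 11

% move north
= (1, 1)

% sense north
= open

% push north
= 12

% move north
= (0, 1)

% sense west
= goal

% move west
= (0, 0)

Answer: (0, 0)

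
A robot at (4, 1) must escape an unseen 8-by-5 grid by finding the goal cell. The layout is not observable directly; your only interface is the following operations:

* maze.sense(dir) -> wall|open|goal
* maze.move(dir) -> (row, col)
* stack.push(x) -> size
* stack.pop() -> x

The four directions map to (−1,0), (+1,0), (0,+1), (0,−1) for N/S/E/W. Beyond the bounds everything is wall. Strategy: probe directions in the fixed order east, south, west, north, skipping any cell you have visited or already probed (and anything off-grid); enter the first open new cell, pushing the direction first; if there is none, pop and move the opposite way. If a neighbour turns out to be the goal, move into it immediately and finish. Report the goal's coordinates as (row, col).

> maze.sense dir='east'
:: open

> stack.push x='east'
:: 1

> maze.move dir='east'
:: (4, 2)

> maze.sense dir='east'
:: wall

> maze.sense dir='south'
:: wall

> maze.sense dir='north'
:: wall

> stack.pop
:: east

> maze.move dir='west'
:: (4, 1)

> maze.sense dir='south'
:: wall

> maze.sense dir='west'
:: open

> stack.push x='west'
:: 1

> maze.move dir='west'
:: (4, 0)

> maze.sense dir='south'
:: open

> stack.push x='south'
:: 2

> maze.move dir='south'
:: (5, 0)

> maze.sense dir='south'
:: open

> stack.push x='south'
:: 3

> maze.move dir='south'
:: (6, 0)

> maze.sense dir='east'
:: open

> stack.push x='east'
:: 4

> maze.move dir='east'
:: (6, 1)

> maze.sense dir='east'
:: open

> stack.push x='east'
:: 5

> maze.move dir='east'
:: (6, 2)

> maze.sense dir='east'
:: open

> stack.push x='east'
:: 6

> maze.move dir='east'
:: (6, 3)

> maze.sense dir='east'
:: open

> stack.push x='east'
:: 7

> maze.move dir='east'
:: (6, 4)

> maze.sense dir='south'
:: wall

> maze.sense dir='north'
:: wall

> stack.pop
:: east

> maze.move dir='west'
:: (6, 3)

> maze.sense dir='south'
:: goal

> maze.move dir='south'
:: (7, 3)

Answer: (7, 3)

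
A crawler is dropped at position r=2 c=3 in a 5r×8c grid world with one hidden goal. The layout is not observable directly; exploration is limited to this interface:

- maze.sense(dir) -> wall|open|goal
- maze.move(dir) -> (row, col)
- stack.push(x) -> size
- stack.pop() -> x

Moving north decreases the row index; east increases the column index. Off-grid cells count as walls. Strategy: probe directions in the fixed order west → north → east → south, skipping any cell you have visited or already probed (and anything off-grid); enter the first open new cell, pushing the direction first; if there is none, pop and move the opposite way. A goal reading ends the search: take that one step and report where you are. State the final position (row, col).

-- sense(west) : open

-- push(west) : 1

-- move(west) : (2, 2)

-- sense(west) : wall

-- sense(north) : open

-- push(north) : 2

-- move(north) : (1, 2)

-- sense(west) : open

-- push(west) : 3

-- move(west) : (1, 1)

-- sense(west) : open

-- push(west) : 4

-- move(west) : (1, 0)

-- sense(north) : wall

-- sense(south) : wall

-- pop() : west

-- move(east) : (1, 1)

-- sense(north) : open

-- push(north) : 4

-- move(north) : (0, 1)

-- sense(east) : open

-- push(east) : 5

-- move(east) : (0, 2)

-- sense(east) : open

-- push(east) : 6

-- move(east) : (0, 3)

-- sense(east) : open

-- push(east) : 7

-- move(east) : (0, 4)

-- sense(east) : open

-- push(east) : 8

-- move(east) : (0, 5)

-- sense(east) : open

-- push(east) : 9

-- move(east) : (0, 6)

-- sense(east) : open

-- push(east) : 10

-- move(east) : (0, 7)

-- sense(south) : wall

-- pop() : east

-- move(west) : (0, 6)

-- sense(south) : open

-- push(south) : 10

-- move(south) : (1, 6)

-- sense(west) : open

-- push(west) : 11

-- move(west) : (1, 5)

-- sense(west) : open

-- push(west) : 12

-- move(west) : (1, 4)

-- sense(west) : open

-- push(west) : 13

-- move(west) : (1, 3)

-- pop() : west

-- move(east) : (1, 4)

-- sense(south) : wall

-- pop() : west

-- move(east) : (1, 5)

-- sense(south) : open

-- push(south) : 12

-- move(south) : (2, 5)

-- sense(east) : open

-- push(east) : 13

-- move(east) : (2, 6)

-- sense(east) : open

-- push(east) : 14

-- move(east) : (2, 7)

-- sense(south) : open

-- push(south) : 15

-- move(south) : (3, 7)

-- sense(west) : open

-- push(west) : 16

-- move(west) : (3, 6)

-- sense(west) : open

-- push(west) : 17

-- move(west) : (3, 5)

-- sense(west) : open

-- push(west) : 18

-- move(west) : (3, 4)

-- sense(west) : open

-- push(west) : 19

-- move(west) : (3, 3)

-- sense(west) : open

-- push(west) : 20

-- move(west) : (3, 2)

-- sense(west) : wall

-- sense(south) : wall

-- pop() : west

-- move(east) : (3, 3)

-- sense(south) : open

-- push(south) : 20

-- move(south) : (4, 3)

-- sense(east) : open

-- push(east) : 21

-- move(east) : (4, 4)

-- sense(east) : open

-- push(east) : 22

-- move(east) : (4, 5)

-- sense(east) : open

-- push(east) : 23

-- move(east) : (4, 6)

-- sense(east) : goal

-- move(east) : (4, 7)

Answer: (4, 7)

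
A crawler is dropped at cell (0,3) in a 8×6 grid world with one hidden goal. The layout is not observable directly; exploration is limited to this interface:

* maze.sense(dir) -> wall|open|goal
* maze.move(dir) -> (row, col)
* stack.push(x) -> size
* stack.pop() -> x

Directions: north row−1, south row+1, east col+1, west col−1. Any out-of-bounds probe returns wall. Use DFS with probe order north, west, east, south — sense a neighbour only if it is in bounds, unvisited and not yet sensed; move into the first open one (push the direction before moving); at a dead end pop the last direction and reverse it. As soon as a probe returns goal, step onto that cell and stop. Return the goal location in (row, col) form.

·→ maze.sense(west)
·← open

·→ stack.push(west)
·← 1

·→ maze.move(west)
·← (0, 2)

·→ maze.sense(west)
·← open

·→ stack.push(west)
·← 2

·→ maze.move(west)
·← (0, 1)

·→ maze.sense(west)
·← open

·→ stack.push(west)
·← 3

·→ maze.move(west)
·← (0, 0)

·→ maze.sense(south)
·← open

·→ stack.push(south)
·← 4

·→ maze.move(south)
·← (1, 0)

·→ maze.sense(east)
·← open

·→ stack.push(east)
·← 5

·→ maze.move(east)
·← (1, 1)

·→ maze.sense(east)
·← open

·→ stack.push(east)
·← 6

·→ maze.move(east)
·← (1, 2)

·→ maze.sense(east)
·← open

·→ stack.push(east)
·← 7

·→ maze.move(east)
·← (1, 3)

·→ maze.sense(east)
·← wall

·→ maze.sense(south)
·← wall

·→ stack.pop()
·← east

·→ maze.move(west)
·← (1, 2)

·→ maze.sense(south)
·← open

·→ stack.push(south)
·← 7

·→ maze.move(south)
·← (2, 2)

·→ maze.sense(west)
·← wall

·→ maze.sense(south)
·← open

·→ stack.push(south)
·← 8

·→ maze.move(south)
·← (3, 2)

·→ maze.sense(west)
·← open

·→ stack.push(west)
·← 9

·→ maze.move(west)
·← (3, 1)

·→ maze.sense(west)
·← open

·→ stack.push(west)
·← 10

·→ maze.move(west)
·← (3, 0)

·→ maze.sense(north)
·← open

·→ stack.push(north)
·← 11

·→ maze.move(north)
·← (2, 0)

·→ stack.pop()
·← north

·→ maze.move(south)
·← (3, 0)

·→ maze.sense(south)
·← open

·→ stack.push(south)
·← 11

·→ maze.move(south)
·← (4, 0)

·→ maze.sense(east)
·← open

·→ stack.push(east)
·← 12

·→ maze.move(east)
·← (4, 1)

·→ maze.sense(east)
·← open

·→ stack.push(east)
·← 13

·→ maze.move(east)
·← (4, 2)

·→ maze.sense(east)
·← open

·→ stack.push(east)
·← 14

·→ maze.move(east)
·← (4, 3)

·→ maze.sense(north)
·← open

·→ stack.push(north)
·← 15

·→ maze.move(north)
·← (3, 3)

·→ maze.sense(east)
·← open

·→ stack.push(east)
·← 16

·→ maze.move(east)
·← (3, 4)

·→ maze.sense(north)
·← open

·→ stack.push(north)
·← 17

·→ maze.move(north)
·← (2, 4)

·→ maze.sense(east)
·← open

·→ stack.push(east)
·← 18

·→ maze.move(east)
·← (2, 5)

·→ maze.sense(north)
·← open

·→ stack.push(north)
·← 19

·→ maze.move(north)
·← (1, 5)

·→ maze.sense(north)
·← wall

·→ stack.pop()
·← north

·→ maze.move(south)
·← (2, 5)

·→ maze.sense(south)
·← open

·→ stack.push(south)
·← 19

·→ maze.move(south)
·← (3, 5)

·→ maze.sense(south)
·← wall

·→ stack.pop()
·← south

·→ maze.move(north)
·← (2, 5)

·→ stack.pop()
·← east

·→ maze.move(west)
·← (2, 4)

·→ stack.pop()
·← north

·→ maze.move(south)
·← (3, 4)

·→ maze.sense(south)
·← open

·→ stack.push(south)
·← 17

·→ maze.move(south)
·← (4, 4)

·→ maze.sense(south)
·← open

·→ stack.push(south)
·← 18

·→ maze.move(south)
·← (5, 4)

·→ maze.sense(west)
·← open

·→ stack.push(west)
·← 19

·→ maze.move(west)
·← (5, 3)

·→ maze.sense(west)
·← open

·→ stack.push(west)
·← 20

·→ maze.move(west)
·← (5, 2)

·→ maze.sense(west)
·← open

·→ stack.push(west)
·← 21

·→ maze.move(west)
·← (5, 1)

·→ maze.sense(west)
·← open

·→ stack.push(west)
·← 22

·→ maze.move(west)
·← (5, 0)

·→ maze.sense(south)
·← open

·→ stack.push(south)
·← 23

·→ maze.move(south)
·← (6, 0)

·→ maze.sense(east)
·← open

·→ stack.push(east)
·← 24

·→ maze.move(east)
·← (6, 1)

·→ maze.sense(east)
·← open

·→ stack.push(east)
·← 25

·→ maze.move(east)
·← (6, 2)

·→ maze.sense(east)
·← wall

·→ maze.sense(south)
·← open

·→ stack.push(south)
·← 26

·→ maze.move(south)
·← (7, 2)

·→ maze.sense(west)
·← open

·→ stack.push(west)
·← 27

·→ maze.move(west)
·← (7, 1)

·→ maze.sense(west)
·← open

·→ stack.push(west)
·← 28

·→ maze.move(west)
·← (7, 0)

·→ stack.pop()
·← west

·→ maze.move(east)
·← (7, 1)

·→ stack.pop()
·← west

·→ maze.move(east)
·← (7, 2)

·→ maze.sense(east)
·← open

·→ stack.push(east)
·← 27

·→ maze.move(east)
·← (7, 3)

·→ maze.sense(east)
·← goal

·→ maze.move(east)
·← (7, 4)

Answer: (7, 4)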